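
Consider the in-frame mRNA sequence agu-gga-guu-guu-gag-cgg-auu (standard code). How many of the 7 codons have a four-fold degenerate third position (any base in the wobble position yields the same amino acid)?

4

Codon 1 AGU (Ser): third position 2-fold.
Codon 2 GGA (Gly): third position 4-fold.
Codon 3 GUU (Val): third position 4-fold.
Codon 4 GUU (Val): third position 4-fold.
Codon 5 GAG (Glu): third position 2-fold.
Codon 6 CGG (Arg): third position 4-fold.
Codon 7 AUU (Ile): third position 3-fold.
Four-fold degenerate third positions: 4.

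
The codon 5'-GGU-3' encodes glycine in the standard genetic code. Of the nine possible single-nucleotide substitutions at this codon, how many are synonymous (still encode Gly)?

Position 1: none → 0 synonymous.
Position 2: none → 0 synonymous.
Position 3: GGC, GGA, GGG → 3 synonymous.
Total: 0 + 0 + 3 = 3.

3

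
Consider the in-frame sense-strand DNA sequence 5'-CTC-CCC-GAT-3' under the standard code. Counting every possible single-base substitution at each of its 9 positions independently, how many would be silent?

7

Codon 1 (CTC, Leu): 3 synonymous substitutions.
Codon 2 (CCC, Pro): 3 synonymous substitutions.
Codon 3 (GAT, Asp): 1 synonymous substitution.
Total: 3 + 3 + 1 = 7.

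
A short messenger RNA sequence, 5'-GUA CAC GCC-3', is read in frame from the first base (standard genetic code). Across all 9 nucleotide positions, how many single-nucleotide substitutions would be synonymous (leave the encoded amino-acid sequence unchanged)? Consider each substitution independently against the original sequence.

Codon 1 (GUA, Val): 3 synonymous substitutions.
Codon 2 (CAC, His): 1 synonymous substitution.
Codon 3 (GCC, Ala): 3 synonymous substitutions.
Total: 3 + 1 + 3 = 7.

7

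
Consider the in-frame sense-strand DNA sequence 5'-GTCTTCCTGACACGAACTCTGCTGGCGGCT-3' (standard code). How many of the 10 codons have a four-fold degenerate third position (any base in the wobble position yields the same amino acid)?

Codon 1 GTC (Val): third position 4-fold.
Codon 2 TTC (Phe): third position 2-fold.
Codon 3 CTG (Leu): third position 4-fold.
Codon 4 ACA (Thr): third position 4-fold.
Codon 5 CGA (Arg): third position 4-fold.
Codon 6 ACT (Thr): third position 4-fold.
Codon 7 CTG (Leu): third position 4-fold.
Codon 8 CTG (Leu): third position 4-fold.
Codon 9 GCG (Ala): third position 4-fold.
Codon 10 GCT (Ala): third position 4-fold.
Four-fold degenerate third positions: 9.

9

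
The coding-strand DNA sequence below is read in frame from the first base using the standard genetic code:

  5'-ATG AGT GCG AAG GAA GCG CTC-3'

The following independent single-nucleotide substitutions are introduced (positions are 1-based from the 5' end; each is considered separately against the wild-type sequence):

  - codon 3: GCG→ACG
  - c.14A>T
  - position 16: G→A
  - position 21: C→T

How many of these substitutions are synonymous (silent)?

Codon 3: GCG (Ala) → ACG (Thr) — missense.
Codon 5: GAA (Glu) → GTA (Val) — missense.
Codon 6: GCG (Ala) → ACG (Thr) — missense.
Codon 7: CTC (Leu) → CTT (Leu) — synonymous.
Synonymous: 1 of 4.

1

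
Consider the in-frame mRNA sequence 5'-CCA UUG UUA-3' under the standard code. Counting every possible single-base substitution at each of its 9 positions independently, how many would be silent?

7

Codon 1 (CCA, Pro): 3 synonymous substitutions.
Codon 2 (UUG, Leu): 2 synonymous substitutions.
Codon 3 (UUA, Leu): 2 synonymous substitutions.
Total: 3 + 2 + 2 = 7.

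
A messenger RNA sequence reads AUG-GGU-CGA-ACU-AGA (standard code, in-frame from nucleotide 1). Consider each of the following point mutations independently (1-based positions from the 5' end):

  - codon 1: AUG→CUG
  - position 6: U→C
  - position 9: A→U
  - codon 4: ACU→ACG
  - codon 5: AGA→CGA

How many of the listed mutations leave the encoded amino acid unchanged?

Codon 1: AUG (Met) → CUG (Leu) — missense.
Codon 2: GGU (Gly) → GGC (Gly) — synonymous.
Codon 3: CGA (Arg) → CGU (Arg) — synonymous.
Codon 4: ACU (Thr) → ACG (Thr) — synonymous.
Codon 5: AGA (Arg) → CGA (Arg) — synonymous.
Synonymous: 4 of 5.

4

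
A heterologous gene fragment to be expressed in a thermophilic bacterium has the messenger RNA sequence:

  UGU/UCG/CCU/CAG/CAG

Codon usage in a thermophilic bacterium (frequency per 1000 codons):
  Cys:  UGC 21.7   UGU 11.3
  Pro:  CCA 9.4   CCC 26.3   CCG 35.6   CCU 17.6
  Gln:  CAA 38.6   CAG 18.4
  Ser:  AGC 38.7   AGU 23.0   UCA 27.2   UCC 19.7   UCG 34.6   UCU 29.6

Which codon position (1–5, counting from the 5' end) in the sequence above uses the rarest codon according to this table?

Codon 1 UGU (Cys): 11.3 per 1000.
Codon 2 UCG (Ser): 34.6 per 1000.
Codon 3 CCU (Pro): 17.6 per 1000.
Codon 4 CAG (Gln): 18.4 per 1000.
Codon 5 CAG (Gln): 18.4 per 1000.
Lowest frequency is 11.3 at codon 1.

1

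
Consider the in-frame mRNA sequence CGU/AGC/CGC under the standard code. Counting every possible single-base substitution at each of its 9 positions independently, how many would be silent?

Codon 1 (CGU, Arg): 3 synonymous substitutions.
Codon 2 (AGC, Ser): 1 synonymous substitution.
Codon 3 (CGC, Arg): 3 synonymous substitutions.
Total: 3 + 1 + 3 = 7.

7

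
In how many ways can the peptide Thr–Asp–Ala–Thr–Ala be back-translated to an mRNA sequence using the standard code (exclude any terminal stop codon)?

512

Thr: 4 codons.
Asp: 2 codons.
Ala: 4 codons.
Thr: 4 codons.
Ala: 4 codons.
4 × 2 × 4 × 4 × 4 = 512.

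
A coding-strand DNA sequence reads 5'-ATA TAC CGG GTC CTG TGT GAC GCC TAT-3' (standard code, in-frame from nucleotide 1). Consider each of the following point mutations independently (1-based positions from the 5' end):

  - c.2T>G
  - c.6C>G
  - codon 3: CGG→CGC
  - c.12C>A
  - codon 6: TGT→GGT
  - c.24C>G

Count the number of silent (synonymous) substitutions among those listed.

Codon 1: ATA (Ile) → AGA (Arg) — missense.
Codon 2: TAC (Tyr) → TAG (Stop) — nonsense.
Codon 3: CGG (Arg) → CGC (Arg) — synonymous.
Codon 4: GTC (Val) → GTA (Val) — synonymous.
Codon 6: TGT (Cys) → GGT (Gly) — missense.
Codon 8: GCC (Ala) → GCG (Ala) — synonymous.
Synonymous: 3 of 6.

3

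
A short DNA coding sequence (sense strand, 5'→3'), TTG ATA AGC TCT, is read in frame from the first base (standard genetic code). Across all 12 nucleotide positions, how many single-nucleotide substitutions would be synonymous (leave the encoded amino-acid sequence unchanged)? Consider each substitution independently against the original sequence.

Codon 1 (TTG, Leu): 2 synonymous substitutions.
Codon 2 (ATA, Ile): 2 synonymous substitutions.
Codon 3 (AGC, Ser): 1 synonymous substitution.
Codon 4 (TCT, Ser): 3 synonymous substitutions.
Total: 2 + 2 + 1 + 3 = 8.

8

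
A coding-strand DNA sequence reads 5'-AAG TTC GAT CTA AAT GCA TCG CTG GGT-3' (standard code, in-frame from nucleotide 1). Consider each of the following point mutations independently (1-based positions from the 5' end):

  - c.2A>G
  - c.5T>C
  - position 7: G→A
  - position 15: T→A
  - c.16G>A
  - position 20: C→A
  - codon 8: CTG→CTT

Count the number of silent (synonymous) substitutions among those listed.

Codon 1: AAG (Lys) → AGG (Arg) — missense.
Codon 2: TTC (Phe) → TCC (Ser) — missense.
Codon 3: GAT (Asp) → AAT (Asn) — missense.
Codon 5: AAT (Asn) → AAA (Lys) — missense.
Codon 6: GCA (Ala) → ACA (Thr) — missense.
Codon 7: TCG (Ser) → TAG (Stop) — nonsense.
Codon 8: CTG (Leu) → CTT (Leu) — synonymous.
Synonymous: 1 of 7.

1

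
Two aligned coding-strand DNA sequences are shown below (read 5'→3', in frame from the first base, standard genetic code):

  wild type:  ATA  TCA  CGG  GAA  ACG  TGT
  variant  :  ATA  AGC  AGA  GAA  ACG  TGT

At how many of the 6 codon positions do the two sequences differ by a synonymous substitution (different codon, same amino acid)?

Codon 1: ATA Ile / ATA Ile — identical.
Codon 2: TCA Ser / AGC Ser — synonymous.
Codon 3: CGG Arg / AGA Arg — synonymous.
Codon 4: GAA Glu / GAA Glu — identical.
Codon 5: ACG Thr / ACG Thr — identical.
Codon 6: TGT Cys / TGT Cys — identical.
Synonymous differences: 2.

2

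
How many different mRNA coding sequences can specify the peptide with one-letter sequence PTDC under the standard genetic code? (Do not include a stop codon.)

64

Pro: 4 codons.
Thr: 4 codons.
Asp: 2 codons.
Cys: 2 codons.
4 × 4 × 2 × 2 = 64.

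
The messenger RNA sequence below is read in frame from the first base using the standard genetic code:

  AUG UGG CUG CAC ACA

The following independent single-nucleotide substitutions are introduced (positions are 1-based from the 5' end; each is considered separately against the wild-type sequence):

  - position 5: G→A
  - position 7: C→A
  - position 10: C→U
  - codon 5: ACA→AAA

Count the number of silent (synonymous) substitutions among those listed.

0

Codon 2: UGG (Trp) → UAG (Stop) — nonsense.
Codon 3: CUG (Leu) → AUG (Met) — missense.
Codon 4: CAC (His) → UAC (Tyr) — missense.
Codon 5: ACA (Thr) → AAA (Lys) — missense.
Synonymous: 0 of 4.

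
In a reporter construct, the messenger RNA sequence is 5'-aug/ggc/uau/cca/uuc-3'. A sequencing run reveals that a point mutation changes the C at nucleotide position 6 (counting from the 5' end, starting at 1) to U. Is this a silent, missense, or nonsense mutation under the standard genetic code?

Position 6 falls in codon 2: GGC → Gly.
After the substitution the codon is GGU → Gly.
Both encode Gly, so the change is synonymous.

silent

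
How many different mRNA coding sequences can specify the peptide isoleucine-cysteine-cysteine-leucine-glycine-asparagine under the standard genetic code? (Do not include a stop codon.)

576

Ile: 3 codons.
Cys: 2 codons.
Cys: 2 codons.
Leu: 6 codons.
Gly: 4 codons.
Asn: 2 codons.
3 × 2 × 2 × 6 × 4 × 2 = 576.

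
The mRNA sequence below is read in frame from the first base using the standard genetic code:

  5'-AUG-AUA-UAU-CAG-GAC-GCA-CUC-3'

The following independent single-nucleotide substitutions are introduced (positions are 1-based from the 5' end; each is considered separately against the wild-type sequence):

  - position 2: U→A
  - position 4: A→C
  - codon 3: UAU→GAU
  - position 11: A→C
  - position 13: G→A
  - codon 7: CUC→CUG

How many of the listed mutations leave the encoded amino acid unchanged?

Codon 1: AUG (Met) → AAG (Lys) — missense.
Codon 2: AUA (Ile) → CUA (Leu) — missense.
Codon 3: UAU (Tyr) → GAU (Asp) — missense.
Codon 4: CAG (Gln) → CCG (Pro) — missense.
Codon 5: GAC (Asp) → AAC (Asn) — missense.
Codon 7: CUC (Leu) → CUG (Leu) — synonymous.
Synonymous: 1 of 6.

1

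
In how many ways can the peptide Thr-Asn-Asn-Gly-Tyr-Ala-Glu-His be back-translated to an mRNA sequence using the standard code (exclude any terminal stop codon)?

Thr: 4 codons.
Asn: 2 codons.
Asn: 2 codons.
Gly: 4 codons.
Tyr: 2 codons.
Ala: 4 codons.
Glu: 2 codons.
His: 2 codons.
4 × 2 × 2 × 4 × 2 × 4 × 2 × 2 = 2048.

2048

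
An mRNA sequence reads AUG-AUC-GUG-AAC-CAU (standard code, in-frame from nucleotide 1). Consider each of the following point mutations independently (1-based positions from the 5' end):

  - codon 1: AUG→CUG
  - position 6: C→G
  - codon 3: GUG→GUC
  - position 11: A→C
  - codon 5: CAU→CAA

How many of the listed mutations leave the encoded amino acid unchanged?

Codon 1: AUG (Met) → CUG (Leu) — missense.
Codon 2: AUC (Ile) → AUG (Met) — missense.
Codon 3: GUG (Val) → GUC (Val) — synonymous.
Codon 4: AAC (Asn) → ACC (Thr) — missense.
Codon 5: CAU (His) → CAA (Gln) — missense.
Synonymous: 1 of 5.

1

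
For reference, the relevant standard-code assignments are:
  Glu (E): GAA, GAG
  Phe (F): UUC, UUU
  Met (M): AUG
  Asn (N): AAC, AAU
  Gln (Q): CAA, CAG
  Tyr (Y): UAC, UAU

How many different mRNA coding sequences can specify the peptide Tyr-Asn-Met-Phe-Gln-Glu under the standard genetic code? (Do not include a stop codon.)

32

Tyr: 2 codons.
Asn: 2 codons.
Met: 1 codon.
Phe: 2 codons.
Gln: 2 codons.
Glu: 2 codons.
2 × 2 × 1 × 2 × 2 × 2 = 32.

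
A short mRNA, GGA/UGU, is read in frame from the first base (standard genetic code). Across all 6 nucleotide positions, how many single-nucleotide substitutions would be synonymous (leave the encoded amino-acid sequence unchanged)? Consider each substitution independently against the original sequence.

Codon 1 (GGA, Gly): 3 synonymous substitutions.
Codon 2 (UGU, Cys): 1 synonymous substitution.
Total: 3 + 1 = 4.

4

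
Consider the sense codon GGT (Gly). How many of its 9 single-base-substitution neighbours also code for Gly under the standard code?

Position 1: none → 0 synonymous.
Position 2: none → 0 synonymous.
Position 3: GGC, GGA, GGG → 3 synonymous.
Total: 0 + 0 + 3 = 3.

3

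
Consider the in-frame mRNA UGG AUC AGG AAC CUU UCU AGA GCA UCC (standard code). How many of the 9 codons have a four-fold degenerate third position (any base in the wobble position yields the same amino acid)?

4

Codon 1 UGG (Trp): third position 1-fold.
Codon 2 AUC (Ile): third position 3-fold.
Codon 3 AGG (Arg): third position 2-fold.
Codon 4 AAC (Asn): third position 2-fold.
Codon 5 CUU (Leu): third position 4-fold.
Codon 6 UCU (Ser): third position 4-fold.
Codon 7 AGA (Arg): third position 2-fold.
Codon 8 GCA (Ala): third position 4-fold.
Codon 9 UCC (Ser): third position 4-fold.
Four-fold degenerate third positions: 4.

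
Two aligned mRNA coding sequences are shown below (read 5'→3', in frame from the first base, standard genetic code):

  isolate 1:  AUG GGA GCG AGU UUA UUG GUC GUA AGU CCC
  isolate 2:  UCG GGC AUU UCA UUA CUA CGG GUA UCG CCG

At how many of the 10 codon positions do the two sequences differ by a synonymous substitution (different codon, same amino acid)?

5

Codon 1: AUG Met / UCG Ser — nonsynonymous.
Codon 2: GGA Gly / GGC Gly — synonymous.
Codon 3: GCG Ala / AUU Ile — nonsynonymous.
Codon 4: AGU Ser / UCA Ser — synonymous.
Codon 5: UUA Leu / UUA Leu — identical.
Codon 6: UUG Leu / CUA Leu — synonymous.
Codon 7: GUC Val / CGG Arg — nonsynonymous.
Codon 8: GUA Val / GUA Val — identical.
Codon 9: AGU Ser / UCG Ser — synonymous.
Codon 10: CCC Pro / CCG Pro — synonymous.
Synonymous differences: 5.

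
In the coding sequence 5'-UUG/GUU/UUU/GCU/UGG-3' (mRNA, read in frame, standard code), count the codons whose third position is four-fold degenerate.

2

Codon 1 UUG (Leu): third position 2-fold.
Codon 2 GUU (Val): third position 4-fold.
Codon 3 UUU (Phe): third position 2-fold.
Codon 4 GCU (Ala): third position 4-fold.
Codon 5 UGG (Trp): third position 1-fold.
Four-fold degenerate third positions: 2.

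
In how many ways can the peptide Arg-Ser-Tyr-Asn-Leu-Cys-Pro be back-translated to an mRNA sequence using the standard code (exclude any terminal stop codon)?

Arg: 6 codons.
Ser: 6 codons.
Tyr: 2 codons.
Asn: 2 codons.
Leu: 6 codons.
Cys: 2 codons.
Pro: 4 codons.
6 × 6 × 2 × 2 × 6 × 2 × 4 = 6912.

6912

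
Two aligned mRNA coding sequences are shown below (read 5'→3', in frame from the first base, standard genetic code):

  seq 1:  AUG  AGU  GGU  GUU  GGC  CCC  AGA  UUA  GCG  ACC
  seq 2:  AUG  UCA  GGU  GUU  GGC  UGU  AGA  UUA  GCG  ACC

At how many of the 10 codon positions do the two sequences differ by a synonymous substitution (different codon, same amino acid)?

Codon 1: AUG Met / AUG Met — identical.
Codon 2: AGU Ser / UCA Ser — synonymous.
Codon 3: GGU Gly / GGU Gly — identical.
Codon 4: GUU Val / GUU Val — identical.
Codon 5: GGC Gly / GGC Gly — identical.
Codon 6: CCC Pro / UGU Cys — nonsynonymous.
Codon 7: AGA Arg / AGA Arg — identical.
Codon 8: UUA Leu / UUA Leu — identical.
Codon 9: GCG Ala / GCG Ala — identical.
Codon 10: ACC Thr / ACC Thr — identical.
Synonymous differences: 1.

1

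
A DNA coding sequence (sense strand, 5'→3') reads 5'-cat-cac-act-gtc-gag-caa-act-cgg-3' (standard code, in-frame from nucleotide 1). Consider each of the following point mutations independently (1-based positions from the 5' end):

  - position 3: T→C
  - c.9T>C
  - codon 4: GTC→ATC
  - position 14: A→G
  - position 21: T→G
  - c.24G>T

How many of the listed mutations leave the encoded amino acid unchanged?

4

Codon 1: CAT (His) → CAC (His) — synonymous.
Codon 3: ACT (Thr) → ACC (Thr) — synonymous.
Codon 4: GTC (Val) → ATC (Ile) — missense.
Codon 5: GAG (Glu) → GGG (Gly) — missense.
Codon 7: ACT (Thr) → ACG (Thr) — synonymous.
Codon 8: CGG (Arg) → CGT (Arg) — synonymous.
Synonymous: 4 of 6.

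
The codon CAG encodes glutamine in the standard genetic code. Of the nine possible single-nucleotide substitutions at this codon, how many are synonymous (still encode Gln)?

Position 1: none → 0 synonymous.
Position 2: none → 0 synonymous.
Position 3: CAA → 1 synonymous.
Total: 0 + 0 + 1 = 1.

1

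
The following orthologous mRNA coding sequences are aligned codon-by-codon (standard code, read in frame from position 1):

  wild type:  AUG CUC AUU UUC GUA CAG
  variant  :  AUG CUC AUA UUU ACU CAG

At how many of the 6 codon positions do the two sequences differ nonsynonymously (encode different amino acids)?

Codon 1: AUG Met / AUG Met — identical.
Codon 2: CUC Leu / CUC Leu — identical.
Codon 3: AUU Ile / AUA Ile — synonymous.
Codon 4: UUC Phe / UUU Phe — synonymous.
Codon 5: GUA Val / ACU Thr — nonsynonymous.
Codon 6: CAG Gln / CAG Gln — identical.
Nonsynonymous differences: 1.

1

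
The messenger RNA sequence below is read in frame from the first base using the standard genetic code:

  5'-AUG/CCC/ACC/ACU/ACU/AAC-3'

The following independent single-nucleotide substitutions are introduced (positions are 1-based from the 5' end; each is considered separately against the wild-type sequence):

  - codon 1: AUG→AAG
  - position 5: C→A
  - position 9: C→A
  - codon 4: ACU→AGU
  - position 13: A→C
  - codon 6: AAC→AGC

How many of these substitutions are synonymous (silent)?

1

Codon 1: AUG (Met) → AAG (Lys) — missense.
Codon 2: CCC (Pro) → CAC (His) — missense.
Codon 3: ACC (Thr) → ACA (Thr) — synonymous.
Codon 4: ACU (Thr) → AGU (Ser) — missense.
Codon 5: ACU (Thr) → CCU (Pro) — missense.
Codon 6: AAC (Asn) → AGC (Ser) — missense.
Synonymous: 1 of 6.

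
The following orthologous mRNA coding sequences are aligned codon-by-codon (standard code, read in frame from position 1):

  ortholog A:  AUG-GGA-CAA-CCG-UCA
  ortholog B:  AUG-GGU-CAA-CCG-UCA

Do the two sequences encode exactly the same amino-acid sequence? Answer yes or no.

Codon 1: AUG Met / AUG Met — identical.
Codon 2: GGA Gly / GGU Gly — synonymous.
Codon 3: CAA Gln / CAA Gln — identical.
Codon 4: CCG Pro / CCG Pro — identical.
Codon 5: UCA Ser / UCA Ser — identical.
Nonsynonymous differences: 0 → same protein.

yes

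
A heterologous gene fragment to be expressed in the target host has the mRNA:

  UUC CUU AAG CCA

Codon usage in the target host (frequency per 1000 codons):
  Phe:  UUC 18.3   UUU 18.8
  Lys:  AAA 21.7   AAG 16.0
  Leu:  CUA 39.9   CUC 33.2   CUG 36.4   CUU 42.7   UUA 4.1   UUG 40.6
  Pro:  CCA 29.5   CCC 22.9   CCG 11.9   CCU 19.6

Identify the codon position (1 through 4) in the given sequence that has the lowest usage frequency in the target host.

3

Codon 1 UUC (Phe): 18.3 per 1000.
Codon 2 CUU (Leu): 42.7 per 1000.
Codon 3 AAG (Lys): 16.0 per 1000.
Codon 4 CCA (Pro): 29.5 per 1000.
Lowest frequency is 16.0 at codon 3.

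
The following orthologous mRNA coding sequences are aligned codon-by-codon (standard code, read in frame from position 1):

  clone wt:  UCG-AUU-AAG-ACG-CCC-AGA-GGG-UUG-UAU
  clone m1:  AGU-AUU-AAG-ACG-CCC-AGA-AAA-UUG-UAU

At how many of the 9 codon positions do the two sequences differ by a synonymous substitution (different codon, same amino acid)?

Codon 1: UCG Ser / AGU Ser — synonymous.
Codon 2: AUU Ile / AUU Ile — identical.
Codon 3: AAG Lys / AAG Lys — identical.
Codon 4: ACG Thr / ACG Thr — identical.
Codon 5: CCC Pro / CCC Pro — identical.
Codon 6: AGA Arg / AGA Arg — identical.
Codon 7: GGG Gly / AAA Lys — nonsynonymous.
Codon 8: UUG Leu / UUG Leu — identical.
Codon 9: UAU Tyr / UAU Tyr — identical.
Synonymous differences: 1.

1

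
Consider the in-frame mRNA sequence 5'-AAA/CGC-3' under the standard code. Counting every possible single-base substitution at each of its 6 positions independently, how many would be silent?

4

Codon 1 (AAA, Lys): 1 synonymous substitution.
Codon 2 (CGC, Arg): 3 synonymous substitutions.
Total: 1 + 3 = 4.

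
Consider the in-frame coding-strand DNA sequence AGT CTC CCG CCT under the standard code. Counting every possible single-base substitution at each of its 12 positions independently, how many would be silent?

Codon 1 (AGT, Ser): 1 synonymous substitution.
Codon 2 (CTC, Leu): 3 synonymous substitutions.
Codon 3 (CCG, Pro): 3 synonymous substitutions.
Codon 4 (CCT, Pro): 3 synonymous substitutions.
Total: 1 + 3 + 3 + 3 = 10.

10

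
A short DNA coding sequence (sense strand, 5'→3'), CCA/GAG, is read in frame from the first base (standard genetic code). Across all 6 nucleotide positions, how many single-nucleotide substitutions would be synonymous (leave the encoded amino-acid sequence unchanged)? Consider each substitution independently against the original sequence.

Codon 1 (CCA, Pro): 3 synonymous substitutions.
Codon 2 (GAG, Glu): 1 synonymous substitution.
Total: 3 + 1 = 4.

4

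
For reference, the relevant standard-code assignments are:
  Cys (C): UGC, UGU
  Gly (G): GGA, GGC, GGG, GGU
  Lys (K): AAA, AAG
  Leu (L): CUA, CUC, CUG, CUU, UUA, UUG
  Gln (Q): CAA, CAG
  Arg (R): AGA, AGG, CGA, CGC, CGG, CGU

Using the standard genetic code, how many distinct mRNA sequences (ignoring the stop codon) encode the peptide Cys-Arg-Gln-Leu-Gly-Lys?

Cys: 2 codons.
Arg: 6 codons.
Gln: 2 codons.
Leu: 6 codons.
Gly: 4 codons.
Lys: 2 codons.
2 × 6 × 2 × 6 × 4 × 2 = 1152.

1152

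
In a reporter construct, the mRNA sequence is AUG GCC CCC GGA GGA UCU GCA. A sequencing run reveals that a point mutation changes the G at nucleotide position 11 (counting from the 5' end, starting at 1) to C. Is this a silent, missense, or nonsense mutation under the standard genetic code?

missense

Position 11 falls in codon 4: GGA → Gly.
After the substitution the codon is GCA → Ala.
Gly ≠ Ala, so this is a missense mutation.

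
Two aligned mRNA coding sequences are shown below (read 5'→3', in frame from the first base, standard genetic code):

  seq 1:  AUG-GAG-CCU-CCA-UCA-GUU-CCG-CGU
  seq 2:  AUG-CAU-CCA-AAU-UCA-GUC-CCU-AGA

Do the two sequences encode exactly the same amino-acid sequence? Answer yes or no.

Codon 1: AUG Met / AUG Met — identical.
Codon 2: GAG Glu / CAU His — nonsynonymous.
Codon 3: CCU Pro / CCA Pro — synonymous.
Codon 4: CCA Pro / AAU Asn — nonsynonymous.
Codon 5: UCA Ser / UCA Ser — identical.
Codon 6: GUU Val / GUC Val — synonymous.
Codon 7: CCG Pro / CCU Pro — synonymous.
Codon 8: CGU Arg / AGA Arg — synonymous.
Nonsynonymous differences: 2 → different protein.

no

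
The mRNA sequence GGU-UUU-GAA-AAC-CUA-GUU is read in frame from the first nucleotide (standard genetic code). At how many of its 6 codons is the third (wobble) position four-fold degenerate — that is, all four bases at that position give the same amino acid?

Codon 1 GGU (Gly): third position 4-fold.
Codon 2 UUU (Phe): third position 2-fold.
Codon 3 GAA (Glu): third position 2-fold.
Codon 4 AAC (Asn): third position 2-fold.
Codon 5 CUA (Leu): third position 4-fold.
Codon 6 GUU (Val): third position 4-fold.
Four-fold degenerate third positions: 3.

3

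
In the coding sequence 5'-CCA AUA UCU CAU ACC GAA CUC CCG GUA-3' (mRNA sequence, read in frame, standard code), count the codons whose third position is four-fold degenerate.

6

Codon 1 CCA (Pro): third position 4-fold.
Codon 2 AUA (Ile): third position 3-fold.
Codon 3 UCU (Ser): third position 4-fold.
Codon 4 CAU (His): third position 2-fold.
Codon 5 ACC (Thr): third position 4-fold.
Codon 6 GAA (Glu): third position 2-fold.
Codon 7 CUC (Leu): third position 4-fold.
Codon 8 CCG (Pro): third position 4-fold.
Codon 9 GUA (Val): third position 4-fold.
Four-fold degenerate third positions: 6.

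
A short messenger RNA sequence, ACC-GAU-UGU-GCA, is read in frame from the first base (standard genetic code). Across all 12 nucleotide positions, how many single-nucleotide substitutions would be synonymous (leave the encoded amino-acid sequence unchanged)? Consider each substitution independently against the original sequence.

Codon 1 (ACC, Thr): 3 synonymous substitutions.
Codon 2 (GAU, Asp): 1 synonymous substitution.
Codon 3 (UGU, Cys): 1 synonymous substitution.
Codon 4 (GCA, Ala): 3 synonymous substitutions.
Total: 3 + 1 + 1 + 3 = 8.

8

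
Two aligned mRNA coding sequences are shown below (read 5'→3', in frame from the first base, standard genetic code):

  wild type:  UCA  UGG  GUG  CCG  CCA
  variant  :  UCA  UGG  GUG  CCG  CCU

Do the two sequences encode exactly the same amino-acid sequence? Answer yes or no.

yes

Codon 1: UCA Ser / UCA Ser — identical.
Codon 2: UGG Trp / UGG Trp — identical.
Codon 3: GUG Val / GUG Val — identical.
Codon 4: CCG Pro / CCG Pro — identical.
Codon 5: CCA Pro / CCU Pro — synonymous.
Nonsynonymous differences: 0 → same protein.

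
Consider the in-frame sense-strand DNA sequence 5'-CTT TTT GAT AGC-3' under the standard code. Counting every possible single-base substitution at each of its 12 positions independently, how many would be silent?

6

Codon 1 (CTT, Leu): 3 synonymous substitutions.
Codon 2 (TTT, Phe): 1 synonymous substitution.
Codon 3 (GAT, Asp): 1 synonymous substitution.
Codon 4 (AGC, Ser): 1 synonymous substitution.
Total: 3 + 1 + 1 + 1 = 6.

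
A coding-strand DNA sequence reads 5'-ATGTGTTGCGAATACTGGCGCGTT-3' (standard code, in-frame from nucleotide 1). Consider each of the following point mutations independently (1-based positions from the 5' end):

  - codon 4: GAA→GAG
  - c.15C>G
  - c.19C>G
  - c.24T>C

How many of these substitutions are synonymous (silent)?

2

Codon 4: GAA (Glu) → GAG (Glu) — synonymous.
Codon 5: TAC (Tyr) → TAG (Stop) — nonsense.
Codon 7: CGC (Arg) → GGC (Gly) — missense.
Codon 8: GTT (Val) → GTC (Val) — synonymous.
Synonymous: 2 of 4.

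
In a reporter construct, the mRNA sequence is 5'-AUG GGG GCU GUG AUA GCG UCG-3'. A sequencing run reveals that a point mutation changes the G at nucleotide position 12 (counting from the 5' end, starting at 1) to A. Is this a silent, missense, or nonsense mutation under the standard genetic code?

Position 12 falls in codon 4: GUG → Val.
After the substitution the codon is GUA → Val.
Both encode Val, so the change is synonymous.

silent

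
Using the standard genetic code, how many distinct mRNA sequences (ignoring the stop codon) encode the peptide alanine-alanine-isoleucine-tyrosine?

96

Ala: 4 codons.
Ala: 4 codons.
Ile: 3 codons.
Tyr: 2 codons.
4 × 4 × 3 × 2 = 96.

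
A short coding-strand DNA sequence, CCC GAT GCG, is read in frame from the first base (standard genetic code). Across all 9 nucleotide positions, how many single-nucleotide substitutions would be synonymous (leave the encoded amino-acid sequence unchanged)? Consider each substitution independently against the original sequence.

7

Codon 1 (CCC, Pro): 3 synonymous substitutions.
Codon 2 (GAT, Asp): 1 synonymous substitution.
Codon 3 (GCG, Ala): 3 synonymous substitutions.
Total: 3 + 1 + 3 = 7.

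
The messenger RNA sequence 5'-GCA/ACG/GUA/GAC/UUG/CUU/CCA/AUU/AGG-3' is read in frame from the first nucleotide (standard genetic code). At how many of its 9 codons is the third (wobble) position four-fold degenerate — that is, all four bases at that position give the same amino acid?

5

Codon 1 GCA (Ala): third position 4-fold.
Codon 2 ACG (Thr): third position 4-fold.
Codon 3 GUA (Val): third position 4-fold.
Codon 4 GAC (Asp): third position 2-fold.
Codon 5 UUG (Leu): third position 2-fold.
Codon 6 CUU (Leu): third position 4-fold.
Codon 7 CCA (Pro): third position 4-fold.
Codon 8 AUU (Ile): third position 3-fold.
Codon 9 AGG (Arg): third position 2-fold.
Four-fold degenerate third positions: 5.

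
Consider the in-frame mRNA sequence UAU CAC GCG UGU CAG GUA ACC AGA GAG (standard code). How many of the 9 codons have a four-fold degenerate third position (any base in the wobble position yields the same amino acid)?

Codon 1 UAU (Tyr): third position 2-fold.
Codon 2 CAC (His): third position 2-fold.
Codon 3 GCG (Ala): third position 4-fold.
Codon 4 UGU (Cys): third position 2-fold.
Codon 5 CAG (Gln): third position 2-fold.
Codon 6 GUA (Val): third position 4-fold.
Codon 7 ACC (Thr): third position 4-fold.
Codon 8 AGA (Arg): third position 2-fold.
Codon 9 GAG (Glu): third position 2-fold.
Four-fold degenerate third positions: 3.

3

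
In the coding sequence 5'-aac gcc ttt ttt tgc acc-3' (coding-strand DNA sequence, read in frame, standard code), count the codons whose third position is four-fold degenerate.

2

Codon 1 AAC (Asn): third position 2-fold.
Codon 2 GCC (Ala): third position 4-fold.
Codon 3 TTT (Phe): third position 2-fold.
Codon 4 TTT (Phe): third position 2-fold.
Codon 5 TGC (Cys): third position 2-fold.
Codon 6 ACC (Thr): third position 4-fold.
Four-fold degenerate third positions: 2.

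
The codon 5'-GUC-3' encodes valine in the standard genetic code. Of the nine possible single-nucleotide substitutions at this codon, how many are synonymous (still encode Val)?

3

Position 1: none → 0 synonymous.
Position 2: none → 0 synonymous.
Position 3: GUU, GUA, GUG → 3 synonymous.
Total: 0 + 0 + 3 = 3.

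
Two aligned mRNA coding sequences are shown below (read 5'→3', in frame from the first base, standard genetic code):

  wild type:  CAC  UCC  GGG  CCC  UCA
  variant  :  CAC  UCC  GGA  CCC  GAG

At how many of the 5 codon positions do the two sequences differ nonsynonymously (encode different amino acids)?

Codon 1: CAC His / CAC His — identical.
Codon 2: UCC Ser / UCC Ser — identical.
Codon 3: GGG Gly / GGA Gly — synonymous.
Codon 4: CCC Pro / CCC Pro — identical.
Codon 5: UCA Ser / GAG Glu — nonsynonymous.
Nonsynonymous differences: 1.

1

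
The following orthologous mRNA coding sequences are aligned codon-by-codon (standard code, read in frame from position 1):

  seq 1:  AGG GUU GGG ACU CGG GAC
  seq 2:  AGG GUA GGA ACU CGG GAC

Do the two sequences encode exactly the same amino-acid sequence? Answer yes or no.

Codon 1: AGG Arg / AGG Arg — identical.
Codon 2: GUU Val / GUA Val — synonymous.
Codon 3: GGG Gly / GGA Gly — synonymous.
Codon 4: ACU Thr / ACU Thr — identical.
Codon 5: CGG Arg / CGG Arg — identical.
Codon 6: GAC Asp / GAC Asp — identical.
Nonsynonymous differences: 0 → same protein.

yes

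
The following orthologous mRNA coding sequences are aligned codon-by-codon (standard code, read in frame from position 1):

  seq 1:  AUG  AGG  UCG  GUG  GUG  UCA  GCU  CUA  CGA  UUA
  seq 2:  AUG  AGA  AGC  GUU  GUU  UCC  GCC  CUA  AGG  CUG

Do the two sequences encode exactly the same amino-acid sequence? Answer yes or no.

Codon 1: AUG Met / AUG Met — identical.
Codon 2: AGG Arg / AGA Arg — synonymous.
Codon 3: UCG Ser / AGC Ser — synonymous.
Codon 4: GUG Val / GUU Val — synonymous.
Codon 5: GUG Val / GUU Val — synonymous.
Codon 6: UCA Ser / UCC Ser — synonymous.
Codon 7: GCU Ala / GCC Ala — synonymous.
Codon 8: CUA Leu / CUA Leu — identical.
Codon 9: CGA Arg / AGG Arg — synonymous.
Codon 10: UUA Leu / CUG Leu — synonymous.
Nonsynonymous differences: 0 → same protein.

yes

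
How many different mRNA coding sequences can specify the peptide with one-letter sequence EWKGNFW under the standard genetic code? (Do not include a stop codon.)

64

Glu: 2 codons.
Trp: 1 codon.
Lys: 2 codons.
Gly: 4 codons.
Asn: 2 codons.
Phe: 2 codons.
Trp: 1 codon.
2 × 1 × 2 × 4 × 2 × 2 × 1 = 64.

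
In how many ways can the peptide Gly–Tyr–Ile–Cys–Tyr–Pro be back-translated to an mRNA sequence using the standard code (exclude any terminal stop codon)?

Gly: 4 codons.
Tyr: 2 codons.
Ile: 3 codons.
Cys: 2 codons.
Tyr: 2 codons.
Pro: 4 codons.
4 × 2 × 3 × 2 × 2 × 4 = 384.

384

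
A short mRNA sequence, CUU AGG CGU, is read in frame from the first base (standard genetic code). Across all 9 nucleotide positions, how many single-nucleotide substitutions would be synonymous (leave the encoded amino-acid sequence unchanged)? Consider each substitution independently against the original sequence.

8

Codon 1 (CUU, Leu): 3 synonymous substitutions.
Codon 2 (AGG, Arg): 2 synonymous substitutions.
Codon 3 (CGU, Arg): 3 synonymous substitutions.
Total: 3 + 2 + 3 = 8.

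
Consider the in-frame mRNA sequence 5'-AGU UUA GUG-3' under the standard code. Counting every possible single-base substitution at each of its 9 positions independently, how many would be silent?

Codon 1 (AGU, Ser): 1 synonymous substitution.
Codon 2 (UUA, Leu): 2 synonymous substitutions.
Codon 3 (GUG, Val): 3 synonymous substitutions.
Total: 1 + 2 + 3 = 6.

6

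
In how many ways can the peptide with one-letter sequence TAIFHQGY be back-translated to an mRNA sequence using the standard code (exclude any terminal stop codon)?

Thr: 4 codons.
Ala: 4 codons.
Ile: 3 codons.
Phe: 2 codons.
His: 2 codons.
Gln: 2 codons.
Gly: 4 codons.
Tyr: 2 codons.
4 × 4 × 3 × 2 × 2 × 2 × 4 × 2 = 3072.

3072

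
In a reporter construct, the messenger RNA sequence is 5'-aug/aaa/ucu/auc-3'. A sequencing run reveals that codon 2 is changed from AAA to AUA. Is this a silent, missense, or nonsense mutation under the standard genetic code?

missense

Position 5 falls in codon 2: AAA → Lys.
After the substitution the codon is AUA → Ile.
Lys ≠ Ile, so this is a missense mutation.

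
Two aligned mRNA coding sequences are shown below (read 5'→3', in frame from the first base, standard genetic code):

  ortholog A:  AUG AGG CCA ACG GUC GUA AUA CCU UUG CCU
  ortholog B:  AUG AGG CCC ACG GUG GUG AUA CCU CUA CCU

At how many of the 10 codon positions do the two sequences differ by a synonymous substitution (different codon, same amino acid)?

Codon 1: AUG Met / AUG Met — identical.
Codon 2: AGG Arg / AGG Arg — identical.
Codon 3: CCA Pro / CCC Pro — synonymous.
Codon 4: ACG Thr / ACG Thr — identical.
Codon 5: GUC Val / GUG Val — synonymous.
Codon 6: GUA Val / GUG Val — synonymous.
Codon 7: AUA Ile / AUA Ile — identical.
Codon 8: CCU Pro / CCU Pro — identical.
Codon 9: UUG Leu / CUA Leu — synonymous.
Codon 10: CCU Pro / CCU Pro — identical.
Synonymous differences: 4.

4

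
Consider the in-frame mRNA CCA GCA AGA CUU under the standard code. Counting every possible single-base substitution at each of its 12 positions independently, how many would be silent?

Codon 1 (CCA, Pro): 3 synonymous substitutions.
Codon 2 (GCA, Ala): 3 synonymous substitutions.
Codon 3 (AGA, Arg): 2 synonymous substitutions.
Codon 4 (CUU, Leu): 3 synonymous substitutions.
Total: 3 + 3 + 2 + 3 = 11.

11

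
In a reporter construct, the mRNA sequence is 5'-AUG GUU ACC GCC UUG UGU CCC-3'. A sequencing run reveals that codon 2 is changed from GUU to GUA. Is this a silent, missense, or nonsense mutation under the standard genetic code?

silent

Position 6 falls in codon 2: GUU → Val.
After the substitution the codon is GUA → Val.
Both encode Val, so the change is synonymous.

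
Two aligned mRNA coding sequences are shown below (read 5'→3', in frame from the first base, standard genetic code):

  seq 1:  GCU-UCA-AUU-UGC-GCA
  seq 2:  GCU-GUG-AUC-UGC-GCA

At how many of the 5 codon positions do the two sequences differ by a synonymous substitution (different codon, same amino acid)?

Codon 1: GCU Ala / GCU Ala — identical.
Codon 2: UCA Ser / GUG Val — nonsynonymous.
Codon 3: AUU Ile / AUC Ile — synonymous.
Codon 4: UGC Cys / UGC Cys — identical.
Codon 5: GCA Ala / GCA Ala — identical.
Synonymous differences: 1.

1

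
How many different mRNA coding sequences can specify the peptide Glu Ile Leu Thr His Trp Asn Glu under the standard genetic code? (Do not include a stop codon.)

1152

Glu: 2 codons.
Ile: 3 codons.
Leu: 6 codons.
Thr: 4 codons.
His: 2 codons.
Trp: 1 codon.
Asn: 2 codons.
Glu: 2 codons.
2 × 3 × 6 × 4 × 2 × 1 × 2 × 2 = 1152.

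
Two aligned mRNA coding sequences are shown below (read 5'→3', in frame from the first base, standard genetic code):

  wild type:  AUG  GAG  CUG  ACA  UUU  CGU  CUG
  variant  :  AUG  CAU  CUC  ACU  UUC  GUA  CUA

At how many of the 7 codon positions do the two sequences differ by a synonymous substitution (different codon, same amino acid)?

4

Codon 1: AUG Met / AUG Met — identical.
Codon 2: GAG Glu / CAU His — nonsynonymous.
Codon 3: CUG Leu / CUC Leu — synonymous.
Codon 4: ACA Thr / ACU Thr — synonymous.
Codon 5: UUU Phe / UUC Phe — synonymous.
Codon 6: CGU Arg / GUA Val — nonsynonymous.
Codon 7: CUG Leu / CUA Leu — synonymous.
Synonymous differences: 4.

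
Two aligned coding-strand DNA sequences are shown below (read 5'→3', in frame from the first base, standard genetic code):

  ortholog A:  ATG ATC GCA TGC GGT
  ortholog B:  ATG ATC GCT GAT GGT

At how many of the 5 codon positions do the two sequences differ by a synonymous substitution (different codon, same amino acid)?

1

Codon 1: ATG Met / ATG Met — identical.
Codon 2: ATC Ile / ATC Ile — identical.
Codon 3: GCA Ala / GCT Ala — synonymous.
Codon 4: TGC Cys / GAT Asp — nonsynonymous.
Codon 5: GGT Gly / GGT Gly — identical.
Synonymous differences: 1.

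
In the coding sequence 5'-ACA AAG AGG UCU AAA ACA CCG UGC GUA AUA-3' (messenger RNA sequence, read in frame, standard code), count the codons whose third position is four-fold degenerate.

5

Codon 1 ACA (Thr): third position 4-fold.
Codon 2 AAG (Lys): third position 2-fold.
Codon 3 AGG (Arg): third position 2-fold.
Codon 4 UCU (Ser): third position 4-fold.
Codon 5 AAA (Lys): third position 2-fold.
Codon 6 ACA (Thr): third position 4-fold.
Codon 7 CCG (Pro): third position 4-fold.
Codon 8 UGC (Cys): third position 2-fold.
Codon 9 GUA (Val): third position 4-fold.
Codon 10 AUA (Ile): third position 3-fold.
Four-fold degenerate third positions: 5.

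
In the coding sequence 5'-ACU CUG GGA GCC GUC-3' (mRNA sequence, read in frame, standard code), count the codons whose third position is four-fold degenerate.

5

Codon 1 ACU (Thr): third position 4-fold.
Codon 2 CUG (Leu): third position 4-fold.
Codon 3 GGA (Gly): third position 4-fold.
Codon 4 GCC (Ala): third position 4-fold.
Codon 5 GUC (Val): third position 4-fold.
Four-fold degenerate third positions: 5.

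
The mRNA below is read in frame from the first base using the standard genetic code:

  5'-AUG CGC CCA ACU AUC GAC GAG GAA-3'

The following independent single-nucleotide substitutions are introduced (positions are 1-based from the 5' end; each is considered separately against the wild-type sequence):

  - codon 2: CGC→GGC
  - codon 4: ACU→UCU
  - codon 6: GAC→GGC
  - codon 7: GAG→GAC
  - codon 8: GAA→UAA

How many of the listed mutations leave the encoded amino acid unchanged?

Codon 2: CGC (Arg) → GGC (Gly) — missense.
Codon 4: ACU (Thr) → UCU (Ser) — missense.
Codon 6: GAC (Asp) → GGC (Gly) — missense.
Codon 7: GAG (Glu) → GAC (Asp) — missense.
Codon 8: GAA (Glu) → UAA (Stop) — nonsense.
Synonymous: 0 of 5.

0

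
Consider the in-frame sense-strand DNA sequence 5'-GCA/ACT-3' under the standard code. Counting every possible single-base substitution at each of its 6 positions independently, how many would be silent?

6

Codon 1 (GCA, Ala): 3 synonymous substitutions.
Codon 2 (ACT, Thr): 3 synonymous substitutions.
Total: 3 + 3 = 6.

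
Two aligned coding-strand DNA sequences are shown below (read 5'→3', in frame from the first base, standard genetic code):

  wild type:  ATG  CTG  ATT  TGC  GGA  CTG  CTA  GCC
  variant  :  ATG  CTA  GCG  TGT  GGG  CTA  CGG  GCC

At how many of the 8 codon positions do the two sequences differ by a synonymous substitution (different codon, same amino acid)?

4

Codon 1: ATG Met / ATG Met — identical.
Codon 2: CTG Leu / CTA Leu — synonymous.
Codon 3: ATT Ile / GCG Ala — nonsynonymous.
Codon 4: TGC Cys / TGT Cys — synonymous.
Codon 5: GGA Gly / GGG Gly — synonymous.
Codon 6: CTG Leu / CTA Leu — synonymous.
Codon 7: CTA Leu / CGG Arg — nonsynonymous.
Codon 8: GCC Ala / GCC Ala — identical.
Synonymous differences: 4.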